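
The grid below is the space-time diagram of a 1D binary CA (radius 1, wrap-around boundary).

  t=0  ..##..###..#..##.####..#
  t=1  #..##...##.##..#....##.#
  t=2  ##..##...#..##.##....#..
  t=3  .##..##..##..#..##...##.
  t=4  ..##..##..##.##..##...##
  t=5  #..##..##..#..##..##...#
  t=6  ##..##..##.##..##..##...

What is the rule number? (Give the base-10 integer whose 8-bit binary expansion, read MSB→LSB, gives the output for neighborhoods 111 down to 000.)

84

  nb ###: next=.  (t=0,i=7, bit7=0)
  nb ##.: next=#  (t=0,i=3, bit6=1)
  nb #.#: next=.  (t=0,i=16, bit5=0)
  nb #..: next=#  (t=0,i=0, bit4=1)
  nb .##: next=.  (t=0,i=2, bit3=0)
  nb .#.: next=#  (t=0,i=11, bit2=1)
  nb ..#: next=.  (t=0,i=1, bit1=0)
  nb ...: next=.  (t=1,i=6, bit0=0)
  bits 01010100 = 84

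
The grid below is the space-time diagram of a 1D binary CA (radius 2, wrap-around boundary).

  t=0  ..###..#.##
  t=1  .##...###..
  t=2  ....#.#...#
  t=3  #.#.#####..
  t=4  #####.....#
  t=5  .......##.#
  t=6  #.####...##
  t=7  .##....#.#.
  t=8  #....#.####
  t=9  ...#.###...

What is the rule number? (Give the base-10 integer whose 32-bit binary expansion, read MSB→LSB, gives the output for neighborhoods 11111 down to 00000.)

  #####|.  b31=0 t=3,i=6
  ####.|.  b30=0 t=3,i=7
  ###.#|.  b29=0 t=6,i=0
  ###..|.  b28=0 t=0,i=4
  ##.##|#  b27=1 t=6,i=1
  ##.#.|#  b26=1 t=5,i=9
  ##..#|.  b25=0 t=0,i=0
  ##...|.  b24=0 t=1,i=3
  #.###|#  b23=1 t=3,i=4
  #.##.|.  b22=0 t=0,i=9
  #.#.#|#  b21=1 t=3,i=2
  #.#..|#  b20=1 t=2,i=6
  #..##|#  b19=1 t=0,i=1
  #..#.|#  b18=1 t=0,i=6
  #...#|#  b17=1 t=1,i=4
  #....|.  b16=0 t=2,i=1
  .####|.  b15=0 t=3,i=5
  .###.|.  b14=0 t=0,i=3
  .##.#|.  b13=0 t=5,i=8
  .##..|.  b12=0 t=0,i=10
  .#.##|#  b11=1 t=0,i=8
  .#.#.|#  b10=1 t=2,i=5
  .#..#|#  b9=1 t=7,i=10
  .#...|#  b8=1 t=2,i=0
  ..###|#  b7=1 t=0,i=2
  ..##.|.  b6=0 t=1,i=1
  ..#.#|#  b5=1 t=0,i=7
  ..#..|.  b4=0 t=2,i=10
  ...##|.  b3=0 t=1,i=0
  ...#.|.  b2=0 t=2,i=3
  ....#|#  b1=1 t=2,i=2
  .....|#  b0=1 t=4,i=7
  bits 00001100101111100000111110100011 = 213782435

213782435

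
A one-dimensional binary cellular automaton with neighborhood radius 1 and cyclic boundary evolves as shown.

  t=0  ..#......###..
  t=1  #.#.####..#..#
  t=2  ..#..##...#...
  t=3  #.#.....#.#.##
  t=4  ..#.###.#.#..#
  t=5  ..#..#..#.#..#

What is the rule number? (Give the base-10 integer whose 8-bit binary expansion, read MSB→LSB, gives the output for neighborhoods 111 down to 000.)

  ###|#  b7=1 t=0,i=10
  ##.|.  b6=0 t=0,i=11
  #.#|.  b5=0 t=1,i=1
  #..|.  b4=0 t=0,i=3
  .##|.  b3=0 t=0,i=9
  .#.|#  b2=1 t=0,i=2
  ..#|.  b1=0 t=0,i=1
  ...|#  b0=1 t=0,i=0
  bits 10000101 = 133

133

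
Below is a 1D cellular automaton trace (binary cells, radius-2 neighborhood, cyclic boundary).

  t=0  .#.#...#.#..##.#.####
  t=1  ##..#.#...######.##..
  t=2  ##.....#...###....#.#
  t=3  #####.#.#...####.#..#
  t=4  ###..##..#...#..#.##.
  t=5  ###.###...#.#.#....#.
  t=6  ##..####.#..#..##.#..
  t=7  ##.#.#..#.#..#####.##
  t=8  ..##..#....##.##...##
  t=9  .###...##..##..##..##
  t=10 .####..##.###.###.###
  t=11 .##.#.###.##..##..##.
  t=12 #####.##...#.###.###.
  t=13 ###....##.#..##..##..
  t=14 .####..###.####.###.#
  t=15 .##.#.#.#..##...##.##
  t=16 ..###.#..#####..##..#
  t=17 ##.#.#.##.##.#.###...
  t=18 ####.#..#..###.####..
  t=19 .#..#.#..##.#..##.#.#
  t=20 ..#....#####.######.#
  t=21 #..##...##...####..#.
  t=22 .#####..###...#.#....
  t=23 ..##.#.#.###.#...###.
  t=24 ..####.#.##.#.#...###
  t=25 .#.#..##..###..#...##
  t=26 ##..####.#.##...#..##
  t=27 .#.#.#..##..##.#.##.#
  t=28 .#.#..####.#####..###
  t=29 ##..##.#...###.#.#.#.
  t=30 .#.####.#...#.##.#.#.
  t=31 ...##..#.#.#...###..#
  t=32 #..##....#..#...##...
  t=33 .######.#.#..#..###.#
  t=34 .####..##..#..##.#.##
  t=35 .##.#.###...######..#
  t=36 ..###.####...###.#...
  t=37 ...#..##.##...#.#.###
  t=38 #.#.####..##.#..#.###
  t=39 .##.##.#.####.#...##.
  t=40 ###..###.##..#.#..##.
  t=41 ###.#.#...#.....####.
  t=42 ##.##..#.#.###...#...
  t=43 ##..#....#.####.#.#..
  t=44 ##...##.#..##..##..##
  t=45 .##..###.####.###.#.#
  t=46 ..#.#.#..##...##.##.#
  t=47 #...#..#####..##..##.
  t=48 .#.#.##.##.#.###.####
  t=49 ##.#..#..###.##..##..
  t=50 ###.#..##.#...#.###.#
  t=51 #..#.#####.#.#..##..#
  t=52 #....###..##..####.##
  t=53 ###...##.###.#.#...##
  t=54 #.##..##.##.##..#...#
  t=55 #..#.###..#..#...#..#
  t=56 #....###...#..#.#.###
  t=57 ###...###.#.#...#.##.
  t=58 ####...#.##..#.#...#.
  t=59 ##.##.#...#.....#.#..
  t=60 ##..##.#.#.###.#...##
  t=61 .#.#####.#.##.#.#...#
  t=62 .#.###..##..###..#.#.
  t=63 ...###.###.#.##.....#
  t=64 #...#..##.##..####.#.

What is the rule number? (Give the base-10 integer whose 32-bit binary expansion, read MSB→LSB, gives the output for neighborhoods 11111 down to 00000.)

2510943045

  ##### -> #   bit 31 = 1  t=1,i=12
  ####. -> .   bit 30 = 0  t=0,i=19
  ###.# -> .   bit 29 = 0  t=0,i=20
  ###.. -> #   bit 28 = 1  t=2,i=1
  ##.## -> .   bit 27 = 0  t=1,i=16
  ##.#. -> #   bit 26 = 1  t=0,i=0
  ##..# -> .   bit 25 = 0  t=1,i=2
  ##... -> #   bit 24 = 1  t=2,i=2
  #.### -> #   bit 23 = 1  t=0,i=17
  #.##. -> .   bit 22 = 0  t=1,i=17
  #.#.# -> #   bit 21 = 1  t=0,i=1
  #.#.. -> .   bit 20 = 0  t=0,i=3
  #..## -> #   bit 19 = 1  t=0,i=11
  #..#. -> .   bit 18 = 0  t=1,i=3
  #...# -> .   bit 17 = 0  t=0,i=5
  #.... -> #   bit 16 = 1  t=2,i=3
  .#### -> #   bit 15 = 1  t=0,i=18
  .###. -> #   bit 14 = 1  t=2,i=0
  .##.# -> #   bit 13 = 1  t=0,i=13
  .##.. -> #   bit 12 = 1  t=1,i=1
  .#.## -> .   bit 11 = 0  t=0,i=16
  .#.#. -> .   bit 10 = 0  t=0,i=2
  .#..# -> #   bit 9 = 1  t=0,i=10
  .#... -> #   bit 8 = 1  t=0,i=4
  ..### -> .   bit 7 = 0  t=1,i=10
  ..##. -> #   bit 6 = 1  t=0,i=12
  ..#.# -> .   bit 5 = 0  t=0,i=7
  ..#.. -> .   bit 4 = 0  t=2,i=7
  ...## -> .   bit 3 = 0  t=1,i=9
  ...#. -> #   bit 2 = 1  t=0,i=6
  ....# -> .   bit 1 = 0  t=2,i=5
  ..... -> #   bit 0 = 1  t=2,i=4
  bits 10010101101010011111001101000101 = 2510943045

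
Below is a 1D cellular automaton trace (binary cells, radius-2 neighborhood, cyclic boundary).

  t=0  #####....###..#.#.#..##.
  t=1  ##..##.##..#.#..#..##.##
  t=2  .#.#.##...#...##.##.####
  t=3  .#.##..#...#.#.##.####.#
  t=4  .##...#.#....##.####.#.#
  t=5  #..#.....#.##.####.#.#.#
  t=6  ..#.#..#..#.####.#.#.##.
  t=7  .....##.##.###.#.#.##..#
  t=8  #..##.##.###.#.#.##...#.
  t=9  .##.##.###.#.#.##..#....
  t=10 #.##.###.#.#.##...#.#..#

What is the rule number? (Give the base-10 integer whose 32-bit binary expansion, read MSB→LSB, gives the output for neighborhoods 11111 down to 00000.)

  ##### -> .   bit 31 = 0  t=0,i=2
  ####. -> .   bit 30 = 0  t=0,i=3
  ###.# -> #   bit 29 = 1  t=2,i=23
  ###.. -> #   bit 28 = 1  t=0,i=4
  ##.## -> #   bit 27 = 1  t=0,i=23
  ##.#. -> .   bit 26 = 0  t=2,i=0
  ##..# -> .   bit 25 = 0  t=0,i=12
  ##... -> #   bit 24 = 1  t=0,i=5
  #.### -> #   bit 23 = 1  t=0,i=0
  #.##. -> .   bit 22 = 0  t=1,i=7
  #.#.# -> #   bit 21 = 1  t=0,i=16
  #.#.. -> .   bit 20 = 0  t=0,i=18
  #..## -> #   bit 19 = 1  t=0,i=20
  #..#. -> #   bit 18 = 1  t=0,i=13
  #...# -> .   bit 17 = 0  t=2,i=8
  #.... -> .   bit 16 = 0  t=0,i=6
  .#### -> #   bit 15 = 1  t=0,i=1
  .###. -> .   bit 14 = 0  t=0,i=10
  .##.# -> #   bit 13 = 1  t=0,i=22
  .##.. -> .   bit 12 = 0  t=1,i=8
  .#.## -> #   bit 11 = 1  t=2,i=4
  .#.#. -> .   bit 10 = 0  t=0,i=15
  .#..# -> #   bit 9 = 1  t=0,i=19
  .#... -> #   bit 8 = 1  t=2,i=11
  ..### -> .   bit 7 = 0  t=0,i=9
  ..##. -> .   bit 6 = 0  t=0,i=21
  ..#.# -> .   bit 5 = 0  t=0,i=14
  ..#.. -> .   bit 4 = 0  t=1,i=16
  ...## -> #   bit 3 = 1  t=0,i=8
  ...#. -> .   bit 2 = 0  t=2,i=9
  ....# -> #   bit 1 = 1  t=0,i=7
  ..... -> .   bit 0 = 0  t=5,i=6
  bits 00111001101011001010101100001010 = 967617290

967617290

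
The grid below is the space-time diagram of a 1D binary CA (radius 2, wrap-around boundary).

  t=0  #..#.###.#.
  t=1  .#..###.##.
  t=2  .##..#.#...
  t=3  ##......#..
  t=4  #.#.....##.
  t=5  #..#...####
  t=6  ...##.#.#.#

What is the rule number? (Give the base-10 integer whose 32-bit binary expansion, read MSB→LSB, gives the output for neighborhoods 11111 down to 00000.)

  [31] ##### => .  t=5,i=9
  [30] ####. => #  t=5,i=10
  [29] ###.# => .  t=0,i=7
  [28] ###.. => .  t=5,i=0
  [27] ##.## => #  t=1,i=7
  [26] ##.#. => #  t=0,i=8
  [25] ##..# => .  t=1,i=10
  [24] ##... => #  t=3,i=2
  [23] #.### => #  t=0,i=5
  [22] #.##. => .  t=1,i=8
  [21] #.#.# => #  t=0,i=9
  [20] #.#.. => .  t=0,i=0
  [19] #..## => .  t=1,i=3
  [18] #..#. => .  t=0,i=2
  [17] #...# => .  t=5,i=5
  [16] #.... => .  t=2,i=9
  [15] .#### => #  t=5,i=8
  [14] .###. => #  t=0,i=6
  [13] .##.# => #  t=4,i=9
  [12] .##.. => .  t=1,i=9
  [11] .#.## => #  t=0,i=4
  [10] .#.#. => .  t=0,i=10
  [9] .#..# => #  t=0,i=1
  [8] .#... => #  t=2,i=8
  [7] ..### => .  t=1,i=4
  [6] ..##. => #  t=2,i=1
  [5] ..#.# => .  t=0,i=3
  [4] ..#.. => #  t=1,i=1
  [3] ...## => #  t=2,i=0
  [2] ...#. => .  t=3,i=7
  [1] ....# => .  t=2,i=10
  [0] ..... => .  t=3,i=4
  bits 01001101101000001110101101011000 = 1302391640

1302391640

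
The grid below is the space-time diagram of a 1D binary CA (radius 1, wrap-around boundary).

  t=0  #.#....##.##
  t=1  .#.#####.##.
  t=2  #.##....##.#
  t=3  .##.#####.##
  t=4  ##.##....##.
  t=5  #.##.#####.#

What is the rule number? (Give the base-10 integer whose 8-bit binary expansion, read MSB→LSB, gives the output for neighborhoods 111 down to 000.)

59

  ###|.  b7=0 t=0,i=11
  ##.|.  b6=0 t=0,i=0
  #.#|#  b5=1 t=0,i=1
  #..|#  b4=1 t=0,i=3
  .##|#  b3=1 t=0,i=7
  .#.|.  b2=0 t=0,i=2
  ..#|#  b1=1 t=0,i=6
  ...|#  b0=1 t=0,i=4
  bits 00111011 = 59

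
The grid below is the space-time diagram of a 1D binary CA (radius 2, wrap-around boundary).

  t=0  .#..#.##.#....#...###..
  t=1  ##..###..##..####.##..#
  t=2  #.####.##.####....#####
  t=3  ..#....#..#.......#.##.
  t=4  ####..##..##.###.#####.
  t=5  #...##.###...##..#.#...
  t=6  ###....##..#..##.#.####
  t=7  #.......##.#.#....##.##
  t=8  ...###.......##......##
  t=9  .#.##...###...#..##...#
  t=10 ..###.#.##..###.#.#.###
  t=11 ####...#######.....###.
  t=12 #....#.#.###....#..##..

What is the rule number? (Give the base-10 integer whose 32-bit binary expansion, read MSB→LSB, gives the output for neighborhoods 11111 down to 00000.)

  ##### -> #   bit 31 = 1  t=2,i=20
  ####. -> .   bit 30 = 0  t=1,i=15
  ###.# -> .   bit 29 = 0  t=1,i=16
  ###.. -> .   bit 28 = 0  t=0,i=20
  ##.## -> .   bit 27 = 0  t=1,i=17
  ##.#. -> .   bit 26 = 0  t=0,i=8
  ##..# -> #   bit 25 = 1  t=1,i=2
  ##... -> .   bit 24 = 0  t=0,i=21
  #.### -> #   bit 23 = 1  t=2,i=2
  #.##. -> #   bit 22 = 1  t=0,i=6
  #.#.# -> .   bit 21 = 0  t=6,i=17
  #.#.. -> #   bit 20 = 1  t=0,i=9
  #..## -> #   bit 19 = 1  t=1,i=3
  #..#. -> .   bit 18 = 0  t=0,i=3
  #...# -> #   bit 17 = 1  t=0,i=16
  #.... -> .   bit 16 = 0  t=0,i=11
  .#### -> .   bit 15 = 0  t=1,i=14
  .###. -> #   bit 14 = 1  t=0,i=19
  .##.# -> .   bit 13 = 0  t=0,i=7
  .##.. -> #   bit 12 = 1  t=1,i=10
  .#.## -> #   bit 11 = 1  t=0,i=5
  .#.#. -> .   bit 10 = 0  t=5,i=18
  .#..# -> .   bit 9 = 0  t=0,i=2
  .#... -> #   bit 8 = 1  t=0,i=10
  ..### -> #   bit 7 = 1  t=0,i=18
  ..##. -> .   bit 6 = 0  t=1,i=9
  ..#.# -> #   bit 5 = 1  t=0,i=4
  ..#.. -> #   bit 4 = 1  t=0,i=1
  ...## -> .   bit 3 = 0  t=0,i=17
  ...#. -> #   bit 2 = 1  t=0,i=0
  ....# -> .   bit 1 = 0  t=0,i=12
  ..... -> #   bit 0 = 1  t=3,i=13
  bits 10000010110110100101100110110101 = 2195347893

2195347893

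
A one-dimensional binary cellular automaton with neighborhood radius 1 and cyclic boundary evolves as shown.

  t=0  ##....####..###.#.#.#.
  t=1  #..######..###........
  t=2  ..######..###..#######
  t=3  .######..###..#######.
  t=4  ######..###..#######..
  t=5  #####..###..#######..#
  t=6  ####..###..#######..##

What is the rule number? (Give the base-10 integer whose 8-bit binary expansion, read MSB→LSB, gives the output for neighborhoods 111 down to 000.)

  [7] ### => #  t=0,i=7
  [6] ##. => .  t=0,i=1
  [5] #.# => .  t=0,i=15
  [4] #.. => .  t=0,i=2
  [3] .## => #  t=0,i=0
  [2] .#. => .  t=0,i=16
  [1] ..# => #  t=0,i=5
  [0] ... => #  t=0,i=3
  bits 10001011 = 139

139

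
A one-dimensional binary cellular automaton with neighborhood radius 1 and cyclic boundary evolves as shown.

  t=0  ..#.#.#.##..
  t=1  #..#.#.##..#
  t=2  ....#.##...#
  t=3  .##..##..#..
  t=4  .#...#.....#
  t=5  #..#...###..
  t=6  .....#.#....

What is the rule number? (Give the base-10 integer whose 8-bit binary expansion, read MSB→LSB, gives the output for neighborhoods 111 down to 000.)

  ###|.  b7=0 t=5,i=8
  ##.|.  b6=0 t=0,i=9
  #.#|#  b5=1 t=0,i=3
  #..|.  b4=0 t=0,i=10
  .##|#  b3=1 t=0,i=8
  .#.|.  b2=0 t=0,i=2
  ..#|.  b1=0 t=0,i=1
  ...|#  b0=1 t=0,i=0
  bits 00101001 = 41

41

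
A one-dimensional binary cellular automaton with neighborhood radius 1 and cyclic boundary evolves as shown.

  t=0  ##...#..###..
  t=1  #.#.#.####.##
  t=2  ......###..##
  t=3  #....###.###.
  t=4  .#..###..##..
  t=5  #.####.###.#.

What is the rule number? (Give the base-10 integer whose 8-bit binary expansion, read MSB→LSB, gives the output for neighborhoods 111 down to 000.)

  [7] ### => #  t=0,i=9
  [6] ##. => .  t=0,i=1
  [5] #.# => .  t=1,i=1
  [4] #.. => #  t=0,i=2
  [3] .## => #  t=0,i=0
  [2] .#. => .  t=0,i=5
  [1] ..# => #  t=0,i=4
  [0] ... => .  t=0,i=3
  bits 10011010 = 154

154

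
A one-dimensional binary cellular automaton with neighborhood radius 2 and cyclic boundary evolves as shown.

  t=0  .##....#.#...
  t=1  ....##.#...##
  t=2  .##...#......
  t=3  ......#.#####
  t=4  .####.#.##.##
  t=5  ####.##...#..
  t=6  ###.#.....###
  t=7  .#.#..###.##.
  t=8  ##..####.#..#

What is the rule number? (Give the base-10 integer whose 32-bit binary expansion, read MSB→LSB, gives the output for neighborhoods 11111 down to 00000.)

  [31] ##### => .  t=3,i=10
  [30] ####. => #  t=3,i=11
  [29] ###.# => .  t=4,i=4
  [28] ###.. => #  t=3,i=12
  [27] ##.## => #  t=4,i=0
  [26] ##.#. => #  t=1,i=6
  [25] ##..# => #  t=7,i=12
  [24] ##... => .  t=0,i=3
  [23] #.### => #  t=3,i=8
  [22] #.##. => .  t=4,i=8
  [21] #.#.# => #  t=4,i=6
  [20] #.#.. => .  t=0,i=9
  [19] #..## => #  t=5,i=12
  [18] #..#. => #  t=7,i=0
  [17] #...# => .  t=1,i=9
  [16] #.... => #  t=0,i=4
  [15] .#### => #  t=3,i=9
  [14] .###. => #  t=7,i=7
  [13] .##.# => .  t=1,i=5
  [12] .##.. => .  t=0,i=2
  [11] .#.## => .  t=3,i=7
  [10] .#.#. => .  t=0,i=8
  [9] .#..# => #  t=5,i=11
  [8] .#... => .  t=0,i=10
  [7] ..### => #  t=5,i=0
  [6] ..##. => .  t=0,i=1
  [5] ..#.# => #  t=0,i=7
  [4] ..#.. => #  t=2,i=6
  [3] ...## => .  t=0,i=0
  [2] ...#. => .  t=0,i=6
  [1] ....# => #  t=0,i=5
  [0] ..... => #  t=2,i=9
  bits 01011110101011011100001010110011 = 1588445875

1588445875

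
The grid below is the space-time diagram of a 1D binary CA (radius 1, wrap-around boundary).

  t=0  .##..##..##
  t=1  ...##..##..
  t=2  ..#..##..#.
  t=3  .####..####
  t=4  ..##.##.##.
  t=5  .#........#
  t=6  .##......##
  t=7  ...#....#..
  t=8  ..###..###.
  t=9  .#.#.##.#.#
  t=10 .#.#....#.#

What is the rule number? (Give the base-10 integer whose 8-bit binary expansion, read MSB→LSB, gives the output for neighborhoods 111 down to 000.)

  ###|#  b7=1 t=3,i=2
  ##.|.  b6=0 t=0,i=2
  #.#|.  b5=0 t=0,i=0
  #..|#  b4=1 t=0,i=3
  .##|.  b3=0 t=0,i=1
  .#.|#  b2=1 t=2,i=2
  ..#|#  b1=1 t=0,i=4
  ...|.  b0=0 t=1,i=0
  bits 10010110 = 150

150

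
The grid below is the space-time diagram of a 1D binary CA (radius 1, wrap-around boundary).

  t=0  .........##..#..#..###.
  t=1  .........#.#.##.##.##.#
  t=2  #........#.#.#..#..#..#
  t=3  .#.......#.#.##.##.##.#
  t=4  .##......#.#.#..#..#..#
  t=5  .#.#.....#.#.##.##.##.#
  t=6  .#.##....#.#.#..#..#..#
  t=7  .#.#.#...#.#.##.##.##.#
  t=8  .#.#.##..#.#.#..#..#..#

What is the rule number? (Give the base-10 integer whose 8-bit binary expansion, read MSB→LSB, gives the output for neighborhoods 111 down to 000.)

156

  ### -> #   bit 7 = 1  t=0,i=20
  ##. -> .   bit 6 = 0  t=0,i=10
  #.# -> .   bit 5 = 0  t=1,i=10
  #.. -> #   bit 4 = 1  t=0,i=11
  .## -> #   bit 3 = 1  t=0,i=9
  .#. -> #   bit 2 = 1  t=0,i=13
  ..# -> .   bit 1 = 0  t=0,i=8
  ... -> .   bit 0 = 0  t=0,i=0
  bits 10011100 = 156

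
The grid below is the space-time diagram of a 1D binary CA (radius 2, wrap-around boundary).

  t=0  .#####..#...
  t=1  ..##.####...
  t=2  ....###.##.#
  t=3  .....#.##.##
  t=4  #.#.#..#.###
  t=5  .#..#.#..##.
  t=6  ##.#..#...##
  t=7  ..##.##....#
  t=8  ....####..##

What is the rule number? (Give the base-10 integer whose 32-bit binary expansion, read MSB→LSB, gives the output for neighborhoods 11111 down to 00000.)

2681524245

  nb #####: next=#  (t=0,i=3, bit31=1)
  nb ####.: next=.  (t=0,i=4, bit30=0)
  nb ###.#: next=.  (t=2,i=6, bit29=0)
  nb ###..: next=#  (t=0,i=5, bit28=1)
  nb ##.##: next=#  (t=1,i=4, bit27=1)
  nb ##.#.: next=#  (t=2,i=10, bit26=1)
  nb ##..#: next=#  (t=0,i=6, bit25=1)
  nb ##...: next=#  (t=1,i=9, bit24=1)
  nb #.###: next=#  (t=1,i=5, bit23=1)
  nb #.##.: next=#  (t=2,i=8, bit22=1)
  nb #.#.#: next=.  (t=4,i=2, bit21=0)
  nb #.#..: next=#  (t=2,i=11, bit20=1)
  nb #..##: next=.  (t=5,i=8, bit19=0)
  nb #..#.: next=#  (t=0,i=7, bit18=1)
  nb #...#: next=.  (t=6,i=8, bit17=0)
  nb #....: next=.  (t=0,i=10, bit16=0)
  nb .####: next=#  (t=0,i=2, bit15=1)
  nb .###.: next=#  (t=2,i=5, bit14=1)
  nb .##.#: next=.  (t=1,i=3, bit13=0)
  nb .##..: next=#  (t=3,i=11, bit12=1)
  nb .#.##: next=.  (t=3,i=6, bit11=0)
  nb .#.#.: next=.  (t=4,i=3, bit10=0)
  nb .#..#: next=.  (t=4,i=5, bit9=0)
  nb .#...: next=.  (t=0,i=9, bit8=0)
  nb ..###: next=.  (t=0,i=1, bit7=0)
  nb ..##.: next=.  (t=1,i=2, bit6=0)
  nb ..#.#: next=.  (t=3,i=5, bit5=0)
  nb ..#..: next=#  (t=0,i=8, bit4=1)
  nb ...##: next=.  (t=0,i=0, bit3=0)
  nb ...#.: next=#  (t=3,i=4, bit2=1)
  nb ....#: next=.  (t=0,i=11, bit1=0)
  nb .....: next=#  (t=1,i=11, bit0=1)
  bits 10011111110101001101000000010101 = 2681524245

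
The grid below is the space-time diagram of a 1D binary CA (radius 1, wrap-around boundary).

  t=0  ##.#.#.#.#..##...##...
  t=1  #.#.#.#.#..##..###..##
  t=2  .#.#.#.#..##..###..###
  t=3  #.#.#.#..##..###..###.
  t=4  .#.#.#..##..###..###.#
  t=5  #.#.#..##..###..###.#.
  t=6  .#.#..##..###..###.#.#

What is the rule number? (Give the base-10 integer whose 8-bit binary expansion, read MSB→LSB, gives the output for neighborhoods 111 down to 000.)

171

  ### -> #   bit 7 = 1  t=1,i=16
  ##. -> .   bit 6 = 0  t=0,i=1
  #.# -> #   bit 5 = 1  t=0,i=2
  #.. -> .   bit 4 = 0  t=0,i=10
  .## -> #   bit 3 = 1  t=0,i=0
  .#. -> .   bit 2 = 0  t=0,i=3
  ..# -> #   bit 1 = 1  t=0,i=11
  ... -> #   bit 0 = 1  t=0,i=15
  bits 10101011 = 171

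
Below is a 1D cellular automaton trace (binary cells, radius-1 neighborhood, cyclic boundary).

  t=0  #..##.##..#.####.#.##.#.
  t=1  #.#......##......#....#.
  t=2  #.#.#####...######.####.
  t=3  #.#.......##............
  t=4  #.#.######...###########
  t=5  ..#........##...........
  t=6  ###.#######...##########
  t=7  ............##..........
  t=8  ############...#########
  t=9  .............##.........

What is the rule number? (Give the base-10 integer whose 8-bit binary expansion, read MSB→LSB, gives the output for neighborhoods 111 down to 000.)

  nb ###: next=.  (t=0,i=13, bit7=0)
  nb ##.: next=.  (t=0,i=4, bit6=0)
  nb #.#: next=.  (t=0,i=5, bit5=0)
  nb #..: next=.  (t=0,i=1, bit4=0)
  nb .##: next=.  (t=0,i=3, bit3=0)
  nb .#.: next=#  (t=0,i=0, bit2=1)
  nb ..#: next=#  (t=0,i=2, bit1=1)
  nb ...: next=#  (t=1,i=4, bit0=1)
  bits 00000111 = 7

7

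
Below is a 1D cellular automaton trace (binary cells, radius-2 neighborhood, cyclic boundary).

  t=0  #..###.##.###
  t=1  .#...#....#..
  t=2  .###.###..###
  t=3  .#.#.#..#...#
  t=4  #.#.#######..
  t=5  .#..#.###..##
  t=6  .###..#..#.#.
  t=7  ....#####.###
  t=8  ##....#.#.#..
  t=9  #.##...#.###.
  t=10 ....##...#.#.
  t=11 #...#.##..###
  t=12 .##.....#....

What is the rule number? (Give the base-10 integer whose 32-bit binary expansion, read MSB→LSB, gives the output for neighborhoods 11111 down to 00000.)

2744584016

  [31] ##### => #  t=4,i=6
  [30] ####. => .  t=0,i=12
  [29] ###.# => #  t=0,i=5
  [28] ###.. => .  t=0,i=0
  [27] ##.## => .  t=0,i=6
  [26] ##.#. => .  t=5,i=0
  [25] ##..# => #  t=0,i=1
  [24] ##... => #  t=7,i=0
  [23] #.### => #  t=0,i=10
  [22] #.##. => .  t=0,i=7
  [21] #.#.# => .  t=3,i=1
  [20] #.#.. => #  t=3,i=5
  [19] #..## => .  t=0,i=2
  [18] #..#. => #  t=3,i=7
  [17] #...# => #  t=1,i=3
  [16] #.... => #  t=1,i=7
  [15] .#### => .  t=0,i=11
  [14] .###. => .  t=0,i=4
  [13] .##.# => .  t=0,i=8
  [12] .##.. => .  t=8,i=1
  [11] .#.## => .  t=4,i=3
  [10] .#.#. => #  t=3,i=0
  [9] .#..# => #  t=3,i=6
  [8] .#... => #  t=1,i=2
  [7] ..### => .  t=0,i=3
  [6] ..##. => #  t=5,i=11
  [5] ..#.# => .  t=3,i=12
  [4] ..#.. => #  t=1,i=1
  [3] ...## => .  t=7,i=3
  [2] ...#. => .  t=1,i=0
  [1] ....# => .  t=1,i=8
  [0] ..... => .  t=10,i=1
  bits 10100011100101110000011101010000 = 2744584016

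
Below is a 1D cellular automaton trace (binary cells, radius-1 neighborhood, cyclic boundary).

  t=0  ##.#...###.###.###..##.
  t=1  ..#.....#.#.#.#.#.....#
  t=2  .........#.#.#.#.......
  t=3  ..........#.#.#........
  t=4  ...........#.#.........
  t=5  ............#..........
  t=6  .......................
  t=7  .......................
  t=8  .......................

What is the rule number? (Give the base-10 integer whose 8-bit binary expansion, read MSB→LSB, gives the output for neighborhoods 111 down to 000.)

  [7] ### => #  t=0,i=8
  [6] ##. => .  t=0,i=1
  [5] #.# => #  t=0,i=2
  [4] #.. => .  t=0,i=4
  [3] .## => .  t=0,i=0
  [2] .#. => .  t=0,i=3
  [1] ..# => .  t=0,i=6
  [0] ... => .  t=0,i=5
  bits 10100000 = 160

160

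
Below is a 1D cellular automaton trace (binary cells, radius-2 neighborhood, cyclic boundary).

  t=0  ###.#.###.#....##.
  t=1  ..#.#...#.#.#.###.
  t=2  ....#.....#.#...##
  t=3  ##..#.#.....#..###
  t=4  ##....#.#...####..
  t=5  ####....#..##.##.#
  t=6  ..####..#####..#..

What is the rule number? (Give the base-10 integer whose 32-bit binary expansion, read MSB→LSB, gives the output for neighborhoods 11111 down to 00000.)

1899573976

  ##### -> .   bit 31 = 0  t=3,i=17
  ####. -> #   bit 30 = 1  t=3,i=0
  ###.# -> #   bit 29 = 1  t=0,i=2
  ###.. -> #   bit 28 = 1  t=1,i=16
  ##.## -> .   bit 27 = 0  t=0,i=17
  ##.#. -> .   bit 26 = 0  t=0,i=3
  ##..# -> .   bit 25 = 0  t=3,i=2
  ##... -> #   bit 24 = 1  t=1,i=17
  #.### -> .   bit 23 = 0  t=0,i=0
  #.##. -> .   bit 22 = 0  t=5,i=14
  #.#.# -> #   bit 21 = 1  t=0,i=4
  #.#.. -> #   bit 20 = 1  t=0,i=10
  #..## -> #   bit 19 = 1  t=3,i=14
  #..#. -> .   bit 18 = 0  t=3,i=3
  #...# -> .   bit 17 = 0  t=1,i=0
  #.... -> #   bit 16 = 1  t=0,i=12
  .#### -> .   bit 15 = 0  t=3,i=16
  .###. -> .   bit 14 = 0  t=0,i=1
  .##.# -> #   bit 13 = 1  t=0,i=16
  .##.. -> #   bit 12 = 1  t=2,i=17
  .#.## -> .   bit 11 = 0  t=0,i=5
  .#.#. -> .   bit 10 = 0  t=1,i=3
  .#..# -> #   bit 9 = 1  t=3,i=13
  .#... -> .   bit 8 = 0  t=0,i=11
  ..### -> #   bit 7 = 1  t=3,i=15
  ..##. -> #   bit 6 = 1  t=0,i=15
  ..#.# -> .   bit 5 = 0  t=1,i=2
  ..#.. -> #   bit 4 = 1  t=2,i=4
  ...## -> #   bit 3 = 1  t=0,i=14
  ...#. -> .   bit 2 = 0  t=1,i=1
  ....# -> .   bit 1 = 0  t=0,i=13
  ..... -> .   bit 0 = 0  t=2,i=7
  bits 01110001001110010011001011011000 = 1899573976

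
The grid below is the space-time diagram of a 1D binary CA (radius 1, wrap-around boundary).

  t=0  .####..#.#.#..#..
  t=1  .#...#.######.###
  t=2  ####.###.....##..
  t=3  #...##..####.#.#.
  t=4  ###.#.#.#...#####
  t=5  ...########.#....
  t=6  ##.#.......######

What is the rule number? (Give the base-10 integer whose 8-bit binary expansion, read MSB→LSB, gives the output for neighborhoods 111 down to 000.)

  nb ###: next=.  (t=0,i=2, bit7=0)
  nb ##.: next=.  (t=0,i=4, bit6=0)
  nb #.#: next=#  (t=0,i=8, bit5=1)
  nb #..: next=#  (t=0,i=5, bit4=1)
  nb .##: next=#  (t=0,i=1, bit3=1)
  nb .#.: next=#  (t=0,i=7, bit2=1)
  nb ..#: next=.  (t=0,i=0, bit1=0)
  nb ...: next=#  (t=0,i=16, bit0=1)
  bits 00111101 = 61

61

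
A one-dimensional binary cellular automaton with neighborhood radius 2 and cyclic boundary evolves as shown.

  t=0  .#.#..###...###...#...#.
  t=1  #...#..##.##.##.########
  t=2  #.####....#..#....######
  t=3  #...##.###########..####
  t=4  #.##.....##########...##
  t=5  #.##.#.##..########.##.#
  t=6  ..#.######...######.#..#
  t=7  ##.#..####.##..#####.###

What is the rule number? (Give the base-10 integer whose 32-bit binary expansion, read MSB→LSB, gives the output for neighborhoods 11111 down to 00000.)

4133968670

  nb #####: next=#  (t=1,i=18, bit31=1)
  nb ####.: next=#  (t=1,i=23, bit30=1)
  nb ###.#: next=#  (t=2,i=0, bit29=1)
  nb ###..: next=#  (t=0,i=8, bit28=1)
  nb ##.##: next=.  (t=1,i=9, bit27=0)
  nb ##.#.: next=#  (t=5,i=4, bit26=1)
  nb ##..#: next=#  (t=3,i=18, bit25=1)
  nb ##...: next=.  (t=0,i=9, bit24=0)
  nb #.###: next=.  (t=1,i=16, bit23=0)
  nb #.##.: next=#  (t=1,i=10, bit22=1)
  nb #.#.#: next=#  (t=5,i=5, bit21=1)
  nb #.#..: next=.  (t=0,i=3, bit20=0)
  nb #..##: next=.  (t=0,i=5, bit19=0)
  nb #..#.: next=#  (t=0,i=0, bit18=1)
  nb #...#: next=#  (t=0,i=10, bit17=1)
  nb #....: next=#  (t=2,i=7, bit16=1)
  nb .####: next=.  (t=1,i=17, bit15=0)
  nb .###.: next=#  (t=0,i=7, bit14=1)
  nb .##.#: next=.  (t=1,i=8, bit13=0)
  nb .##..: next=#  (t=4,i=3, bit12=1)
  nb .#.##: next=#  (t=5,i=6, bit11=1)
  nb .#.#.: next=.  (t=0,i=2, bit10=0)
  nb .#..#: next=#  (t=0,i=4, bit9=1)
  nb .#...: next=#  (t=0,i=19, bit8=1)
  nb ..###: next=.  (t=0,i=6, bit7=0)
  nb ..##.: next=.  (t=1,i=7, bit6=0)
  nb ..#.#: next=.  (t=0,i=1, bit5=0)
  nb ..#..: next=#  (t=0,i=18, bit4=1)
  nb ...##: next=#  (t=0,i=11, bit3=1)
  nb ...#.: next=#  (t=0,i=17, bit2=1)
  nb ....#: next=#  (t=2,i=8, bit1=1)
  nb .....: next=.  (t=4,i=6, bit0=0)
  bits 11110110011001110101101100011110 = 4133968670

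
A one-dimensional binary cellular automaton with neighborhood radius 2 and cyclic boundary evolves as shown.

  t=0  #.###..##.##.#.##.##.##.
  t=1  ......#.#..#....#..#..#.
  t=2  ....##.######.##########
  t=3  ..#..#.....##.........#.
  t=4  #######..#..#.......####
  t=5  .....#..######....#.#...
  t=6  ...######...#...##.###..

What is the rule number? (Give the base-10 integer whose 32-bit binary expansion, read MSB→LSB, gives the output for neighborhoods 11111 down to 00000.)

  #####|.  b31=0 t=2,i=9
  ####.|#  b30=1 t=2,i=11
  ###.#|#  b29=1 t=2,i=12
  ###..|.  b28=0 t=0,i=4
  ##.##|.  b27=0 t=0,i=9
  ##.#.|.  b26=0 t=0,i=12
  ##..#|.  b25=0 t=0,i=5
  ##...|.  b24=0 t=2,i=0
  #.###|.  b23=0 t=0,i=2
  #.##.|.  b22=0 t=0,i=10
  #.#.#|.  b21=0 t=0,i=0
  #.#..|#  b20=1 t=1,i=8
  #..##|#  b19=1 t=0,i=6
  #..#.|#  b18=1 t=1,i=10
  #...#|#  b17=1 t=3,i=0
  #....|.  b16=0 t=1,i=0
  .####|.  b15=0 t=2,i=8
  .###.|.  b14=0 t=0,i=3
  .##.#|#  b13=1 t=0,i=8
  .##..|#  b12=1 t=3,i=12
  .#.##|.  b11=0 t=0,i=1
  .#.#.|#  b10=1 t=1,i=7
  .#..#|#  b9=1 t=1,i=9
  .#...|#  b8=1 t=1,i=12
  ..###|#  b7=1 t=4,i=20
  ..##.|.  b6=0 t=0,i=7
  ..#.#|.  b5=0 t=1,i=6
  ..#..|#  b4=1 t=1,i=11
  ...##|.  b3=0 t=2,i=3
  ...#.|#  b2=1 t=1,i=5
  ....#|#  b1=1 t=1,i=4
  .....|.  b0=0 t=1,i=1
  bits 01100000000111100011011110010110 = 1612593046

1612593046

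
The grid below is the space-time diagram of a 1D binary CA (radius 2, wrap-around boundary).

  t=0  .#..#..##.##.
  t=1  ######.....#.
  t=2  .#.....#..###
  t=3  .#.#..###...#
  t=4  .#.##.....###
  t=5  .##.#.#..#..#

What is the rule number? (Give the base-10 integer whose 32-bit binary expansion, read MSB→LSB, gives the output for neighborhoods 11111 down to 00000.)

  ##### -> .   bit 31 = 0  t=1,i=2
  ####. -> .   bit 30 = 0  t=1,i=4
  ###.# -> #   bit 29 = 1  t=2,i=12
  ###.. -> .   bit 28 = 0  t=1,i=5
  ##.## -> .   bit 27 = 0  t=0,i=9
  ##.#. -> .   bit 26 = 0  t=2,i=0
  ##..# -> .   bit 25 = 0  t=0,i=12
  ##... -> .   bit 24 = 0  t=1,i=6
  #.### -> .   bit 23 = 0  t=1,i=0
  #.##. -> .   bit 22 = 0  t=0,i=10
  #.#.# -> #   bit 21 = 1  t=3,i=1
  #.#.. -> #   bit 20 = 1  t=2,i=1
  #..## -> .   bit 19 = 0  t=0,i=6
  #..#. -> #   bit 18 = 1  t=0,i=0
  #...# -> #   bit 17 = 1  t=3,i=10
  #.... -> #   bit 16 = 1  t=1,i=7
  .#### -> #   bit 15 = 1  t=1,i=1
  .###. -> .   bit 14 = 0  t=2,i=11
  .##.# -> .   bit 13 = 0  t=0,i=8
  .##.. -> #   bit 12 = 1  t=0,i=11
  .#.## -> #   bit 11 = 1  t=1,i=12
  .#.#. -> .   bit 10 = 0  t=3,i=0
  .#..# -> #   bit 9 = 1  t=0,i=2
  .#... -> .   bit 8 = 0  t=2,i=2
  ..### -> .   bit 7 = 0  t=2,i=10
  ..##. -> .   bit 6 = 0  t=0,i=7
  ..#.# -> #   bit 5 = 1  t=1,i=11
  ..#.. -> #   bit 4 = 1  t=0,i=1
  ...## -> #   bit 3 = 1  t=4,i=9
  ...#. -> #   bit 2 = 1  t=1,i=10
  ....# -> .   bit 1 = 0  t=1,i=9
  ..... -> .   bit 0 = 0  t=1,i=8
  bits 00100000001101111001101000111100 = 540514876

540514876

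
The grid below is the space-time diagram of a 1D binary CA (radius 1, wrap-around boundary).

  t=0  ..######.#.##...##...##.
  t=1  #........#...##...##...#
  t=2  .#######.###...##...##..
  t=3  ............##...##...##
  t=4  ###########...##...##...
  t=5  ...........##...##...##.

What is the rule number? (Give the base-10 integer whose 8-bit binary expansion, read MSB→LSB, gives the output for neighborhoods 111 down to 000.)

21

  [7] ### => .  t=0,i=3
  [6] ##. => .  t=0,i=7
  [5] #.# => .  t=0,i=8
  [4] #.. => #  t=0,i=13
  [3] .## => .  t=0,i=2
  [2] .#. => #  t=0,i=9
  [1] ..# => .  t=0,i=1
  [0] ... => #  t=0,i=0
  bits 00010101 = 21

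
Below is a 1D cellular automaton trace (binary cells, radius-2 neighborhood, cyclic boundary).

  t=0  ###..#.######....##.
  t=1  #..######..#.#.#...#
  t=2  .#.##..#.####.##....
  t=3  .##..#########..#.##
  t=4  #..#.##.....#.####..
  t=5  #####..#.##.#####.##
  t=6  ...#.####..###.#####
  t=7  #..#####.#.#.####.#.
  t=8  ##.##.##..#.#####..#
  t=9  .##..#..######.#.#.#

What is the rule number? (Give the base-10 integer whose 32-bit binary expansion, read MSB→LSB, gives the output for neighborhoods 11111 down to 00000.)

  [31] ##### => .  t=0,i=9
  [30] ####. => #  t=0,i=11
  [29] ###.# => #  t=2,i=12
  [28] ###.. => .  t=0,i=2
  [27] ##.## => #  t=0,i=19
  [26] ##.#. => .  t=7,i=8
  [25] ##..# => #  t=0,i=3
  [24] ##... => #  t=0,i=13
  [23] #.### => #  t=0,i=0
  [22] #.##. => .  t=2,i=3
  [21] #.#.# => .  t=1,i=13
  [20] #.#.. => #  t=1,i=15
  [19] #..## => .  t=1,i=2
  [18] #..#. => #  t=0,i=4
  [17] #...# => .  t=1,i=17
  [16] #.... => .  t=0,i=14
  [15] .#### => #  t=0,i=8
  [14] .###. => .  t=0,i=1
  [13] .##.# => .  t=0,i=18
  [12] .##.. => .  t=1,i=0
  [11] .#.## => #  t=0,i=6
  [10] .#.#. => #  t=1,i=12
  [9] .#..# => #  t=4,i=1
  [8] .#... => .  t=1,i=16
  [7] ..### => #  t=1,i=3
  [6] ..##. => .  t=0,i=17
  [5] ..#.# => #  t=0,i=5
  [4] ..#.. => #  t=4,i=0
  [3] ...## => .  t=0,i=16
  [2] ...#. => .  t=2,i=0
  [1] ....# => #  t=0,i=15
  [0] ..... => #  t=2,i=18
  bits 01101011100101001000111010110011 = 1804897971

1804897971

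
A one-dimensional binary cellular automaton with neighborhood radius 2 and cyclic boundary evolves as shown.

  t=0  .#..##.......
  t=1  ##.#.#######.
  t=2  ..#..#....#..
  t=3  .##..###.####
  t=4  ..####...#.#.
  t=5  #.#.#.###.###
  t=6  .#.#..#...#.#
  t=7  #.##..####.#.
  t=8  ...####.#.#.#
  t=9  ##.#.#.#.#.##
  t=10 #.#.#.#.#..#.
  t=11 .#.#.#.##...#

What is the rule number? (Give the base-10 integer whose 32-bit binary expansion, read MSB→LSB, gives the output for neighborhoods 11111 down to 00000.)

1201345941

  nb #####: next=.  (t=1,i=7, bit31=0)
  nb ####.: next=#  (t=1,i=10, bit30=1)
  nb ###.#: next=.  (t=1,i=11, bit29=0)
  nb ###..: next=.  (t=4,i=5, bit28=0)
  nb ##.##: next=.  (t=1,i=12, bit27=0)
  nb ##.#.: next=#  (t=1,i=2, bit26=1)
  nb ##..#: next=#  (t=3,i=3, bit25=1)
  nb ##...: next=#  (t=0,i=6, bit24=1)
  nb #.###: next=#  (t=1,i=5, bit23=1)
  nb #.##.: next=.  (t=1,i=0, bit22=0)
  nb #.#.#: next=.  (t=1,i=3, bit21=0)
  nb #.#..: next=#  (t=4,i=11, bit20=1)
  nb #..##: next=#  (t=0,i=3, bit19=1)
  nb #..#.: next=.  (t=2,i=4, bit18=0)
  nb #...#: next=#  (t=4,i=0, bit17=1)
  nb #....: next=#  (t=0,i=7, bit16=1)
  nb .####: next=.  (t=1,i=6, bit15=0)
  nb .###.: next=.  (t=3,i=6, bit14=0)
  nb .##.#: next=.  (t=1,i=1, bit13=0)
  nb .##..: next=#  (t=0,i=5, bit12=1)
  nb .#.##: next=.  (t=1,i=4, bit11=0)
  nb .#.#.: next=#  (t=4,i=10, bit10=1)
  nb .#..#: next=.  (t=0,i=2, bit9=0)
  nb .#...: next=#  (t=2,i=6, bit8=1)
  nb ..###: next=#  (t=3,i=5, bit7=1)
  nb ..##.: next=.  (t=0,i=4, bit6=0)
  nb ..#.#: next=.  (t=4,i=9, bit5=0)
  nb ..#..: next=#  (t=0,i=1, bit4=1)
  nb ...##: next=.  (t=4,i=1, bit3=0)
  nb ...#.: next=#  (t=0,i=0, bit2=1)
  nb ....#: next=.  (t=0,i=12, bit1=0)
  nb .....: next=#  (t=0,i=8, bit0=1)
  bits 01000111100110110001010110010101 = 1201345941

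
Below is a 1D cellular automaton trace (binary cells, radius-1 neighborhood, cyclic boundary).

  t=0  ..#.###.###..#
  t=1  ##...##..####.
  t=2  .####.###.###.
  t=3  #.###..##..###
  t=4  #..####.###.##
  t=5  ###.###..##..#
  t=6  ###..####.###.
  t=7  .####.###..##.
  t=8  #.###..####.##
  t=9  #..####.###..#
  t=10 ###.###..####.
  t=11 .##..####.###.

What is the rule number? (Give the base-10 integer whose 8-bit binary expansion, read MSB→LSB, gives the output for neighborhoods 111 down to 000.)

211

  [7] ### => #  t=0,i=5
  [6] ##. => #  t=0,i=6
  [5] #.# => .  t=0,i=3
  [4] #.. => #  t=0,i=0
  [3] .## => .  t=0,i=4
  [2] .#. => .  t=0,i=2
  [1] ..# => #  t=0,i=1
  [0] ... => #  t=1,i=3
  bits 11010011 = 211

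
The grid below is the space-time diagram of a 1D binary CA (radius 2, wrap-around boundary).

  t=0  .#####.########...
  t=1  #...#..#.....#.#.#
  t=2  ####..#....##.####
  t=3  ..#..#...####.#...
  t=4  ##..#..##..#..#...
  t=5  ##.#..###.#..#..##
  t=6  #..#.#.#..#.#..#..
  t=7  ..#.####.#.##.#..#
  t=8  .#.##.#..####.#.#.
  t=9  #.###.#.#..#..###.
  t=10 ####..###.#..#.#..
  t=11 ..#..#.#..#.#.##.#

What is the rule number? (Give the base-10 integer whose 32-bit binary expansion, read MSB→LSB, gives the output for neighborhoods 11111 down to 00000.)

1107197006

  nb #####: next=.  (t=0,i=3, bit31=0)
  nb ####.: next=#  (t=0,i=4, bit30=1)
  nb ###.#: next=.  (t=0,i=5, bit29=0)
  nb ###..: next=.  (t=0,i=14, bit28=0)
  nb ##.##: next=.  (t=0,i=6, bit27=0)
  nb ##.#.: next=.  (t=3,i=13, bit26=0)
  nb ##..#: next=.  (t=2,i=4, bit25=0)
  nb ##...: next=#  (t=0,i=15, bit24=1)
  nb #.###: next=#  (t=0,i=7, bit23=1)
  nb #.##.: next=#  (t=1,i=17, bit22=1)
  nb #.#.#: next=#  (t=1,i=15, bit21=1)
  nb #.#..: next=#  (t=3,i=14, bit20=1)
  nb #..##: next=#  (t=4,i=6, bit19=1)
  nb #..#.: next=#  (t=1,i=6, bit18=1)
  nb #...#: next=#  (t=1,i=2, bit17=1)
  nb #....: next=.  (t=0,i=16, bit16=0)
  nb .####: next=.  (t=0,i=2, bit15=0)
  nb .###.: next=#  (t=5,i=7, bit14=1)
  nb .##.#: next=#  (t=2,i=12, bit13=1)
  nb .##..: next=#  (t=1,i=0, bit12=1)
  nb .#.##: next=#  (t=1,i=16, bit11=1)
  nb .#.#.: next=#  (t=1,i=14, bit10=1)
  nb .#..#: next=.  (t=1,i=5, bit9=0)
  nb .#...: next=.  (t=1,i=8, bit8=0)
  nb ..###: next=.  (t=0,i=1, bit7=0)
  nb ..##.: next=#  (t=2,i=11, bit6=1)
  nb ..#.#: next=.  (t=1,i=13, bit5=0)
  nb ..#..: next=.  (t=1,i=4, bit4=0)
  nb ...##: next=#  (t=0,i=0, bit3=1)
  nb ...#.: next=#  (t=1,i=3, bit2=1)
  nb ....#: next=#  (t=0,i=17, bit1=1)
  nb .....: next=.  (t=1,i=10, bit0=0)
  bits 01000001111111100111110001001110 = 1107197006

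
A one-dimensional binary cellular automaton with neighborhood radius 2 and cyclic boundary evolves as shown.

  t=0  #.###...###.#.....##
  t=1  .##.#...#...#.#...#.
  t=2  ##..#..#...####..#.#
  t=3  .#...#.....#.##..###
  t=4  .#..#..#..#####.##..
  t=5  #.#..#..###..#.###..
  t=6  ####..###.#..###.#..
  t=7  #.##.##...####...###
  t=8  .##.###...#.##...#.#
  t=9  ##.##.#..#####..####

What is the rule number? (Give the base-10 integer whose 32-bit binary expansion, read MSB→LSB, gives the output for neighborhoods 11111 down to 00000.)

1492721380

  [31] ##### => .  t=4,i=12
  [30] ####. => #  t=2,i=13
  [29] ###.# => .  t=0,i=0
  [28] ###.. => #  t=0,i=4
  [27] ##.## => #  t=0,i=1
  [26] ##.#. => .  t=0,i=11
  [25] ##..# => .  t=2,i=2
  [24] ##... => .  t=0,i=5
  [23] #.### => #  t=0,i=2
  [22] #.##. => #  t=3,i=13
  [21] #.#.# => #  t=8,i=19
  [20] #.#.. => #  t=0,i=12
  [19] #..## => #  t=1,i=0
  [18] #..#. => .  t=2,i=3
  [17] #...# => .  t=0,i=6
  [16] #.... => #  t=0,i=14
  [15] .#### => .  t=2,i=12
  [14] .###. => .  t=0,i=3
  [13] .##.# => .  t=1,i=2
  [12] .##.. => #  t=3,i=14
  [11] .#.## => #  t=2,i=18
  [10] .#.#. => #  t=1,i=13
  [9] .#..# => #  t=1,i=19
  [8] .#... => .  t=0,i=13
  [7] ..### => #  t=0,i=8
  [6] ..##. => #  t=1,i=1
  [5] ..#.# => #  t=1,i=12
  [4] ..#.. => .  t=1,i=8
  [3] ...## => .  t=0,i=7
  [2] ...#. => #  t=1,i=7
  [1] ....# => .  t=0,i=16
  [0] ..... => .  t=0,i=15
  bits 01011000111110010001111011100100 = 1492721380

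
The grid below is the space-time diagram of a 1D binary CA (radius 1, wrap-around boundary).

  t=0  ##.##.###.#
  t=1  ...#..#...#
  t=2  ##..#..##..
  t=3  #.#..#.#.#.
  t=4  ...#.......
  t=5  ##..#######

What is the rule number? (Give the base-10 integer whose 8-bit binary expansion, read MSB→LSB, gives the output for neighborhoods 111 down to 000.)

25

  ###|.  b7=0 t=0,i=0
  ##.|.  b6=0 t=0,i=1
  #.#|.  b5=0 t=0,i=2
  #..|#  b4=1 t=1,i=0
  .##|#  b3=1 t=0,i=3
  .#.|.  b2=0 t=1,i=3
  ..#|.  b1=0 t=1,i=2
  ...|#  b0=1 t=1,i=1
  bits 00011001 = 25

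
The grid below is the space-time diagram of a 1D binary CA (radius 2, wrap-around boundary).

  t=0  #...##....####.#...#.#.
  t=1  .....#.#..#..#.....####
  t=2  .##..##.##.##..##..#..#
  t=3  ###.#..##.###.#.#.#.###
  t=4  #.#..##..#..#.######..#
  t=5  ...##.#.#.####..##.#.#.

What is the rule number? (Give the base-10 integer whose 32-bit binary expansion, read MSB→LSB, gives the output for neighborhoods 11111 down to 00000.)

  #####|#  b31=1 t=3,i=0
  ####.|.  b30=0 t=0,i=12
  ###.#|#  b29=1 t=0,i=13
  ###..|#  b28=1 t=1,i=22
  ##.##|#  b27=1 t=2,i=7
  ##.#.|.  b26=0 t=0,i=14
  ##..#|.  b25=0 t=2,i=3
  ##...|.  b24=0 t=0,i=6
  #.###|.  b23=0 t=3,i=10
  #.##.|#  b22=1 t=2,i=1
  #.#.#|#  b21=1 t=0,i=21
  #.#..|.  b20=0 t=0,i=0
  #..##|#  b19=1 t=2,i=4
  #..#.|#  b18=1 t=1,i=9
  #...#|.  b17=0 t=0,i=2
  #....|#  b16=1 t=0,i=7
  .####|.  b15=0 t=0,i=11
  .###.|.  b14=0 t=3,i=11
  .##.#|.  b13=0 t=2,i=6
  .##..|#  b12=1 t=0,i=5
  .#.##|#  b11=1 t=2,i=0
  .#.#.|#  b10=1 t=0,i=20
  .#..#|#  b9=1 t=1,i=8
  .#...|.  b8=0 t=0,i=1
  ..###|#  b7=1 t=0,i=10
  ..##.|.  b6=0 t=0,i=4
  ..#.#|#  b5=1 t=0,i=19
  ..#..|.  b4=0 t=1,i=10
  ...##|.  b3=0 t=0,i=3
  ...#.|.  b2=0 t=0,i=18
  ....#|.  b1=0 t=0,i=8
  .....|#  b0=1 t=1,i=2
  bits 10111000011011010001111010100001 = 3094159009

3094159009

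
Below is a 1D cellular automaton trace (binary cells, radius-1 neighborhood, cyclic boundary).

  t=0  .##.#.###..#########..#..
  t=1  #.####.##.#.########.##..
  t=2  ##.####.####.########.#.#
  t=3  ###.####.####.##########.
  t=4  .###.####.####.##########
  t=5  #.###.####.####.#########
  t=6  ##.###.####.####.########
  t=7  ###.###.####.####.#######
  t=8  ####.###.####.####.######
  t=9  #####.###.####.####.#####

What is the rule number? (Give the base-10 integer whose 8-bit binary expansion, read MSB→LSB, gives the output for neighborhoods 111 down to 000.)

230

  ###|#  b7=1 t=0,i=7
  ##.|#  b6=1 t=0,i=2
  #.#|#  b5=1 t=0,i=3
  #..|.  b4=0 t=0,i=9
  .##|.  b3=0 t=0,i=1
  .#.|#  b2=1 t=0,i=4
  ..#|#  b1=1 t=0,i=0
  ...|.  b0=0 t=0,i=24
  bits 11100110 = 230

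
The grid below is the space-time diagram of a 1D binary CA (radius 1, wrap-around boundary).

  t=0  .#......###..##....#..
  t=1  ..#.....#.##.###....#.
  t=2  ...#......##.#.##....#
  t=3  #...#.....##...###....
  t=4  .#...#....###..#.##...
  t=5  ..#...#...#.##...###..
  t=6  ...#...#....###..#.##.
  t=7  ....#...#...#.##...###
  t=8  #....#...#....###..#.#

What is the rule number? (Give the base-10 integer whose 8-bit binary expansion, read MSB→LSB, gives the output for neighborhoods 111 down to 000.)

  nb ###: next=.  (t=0,i=9, bit7=0)
  nb ##.: next=#  (t=0,i=10, bit6=1)
  nb #.#: next=.  (t=1,i=9, bit5=0)
  nb #..: next=#  (t=0,i=2, bit4=1)
  nb .##: next=#  (t=0,i=8, bit3=1)
  nb .#.: next=.  (t=0,i=1, bit2=0)
  nb ..#: next=.  (t=0,i=0, bit1=0)
  nb ...: next=.  (t=0,i=3, bit0=0)
  bits 01011000 = 88

88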